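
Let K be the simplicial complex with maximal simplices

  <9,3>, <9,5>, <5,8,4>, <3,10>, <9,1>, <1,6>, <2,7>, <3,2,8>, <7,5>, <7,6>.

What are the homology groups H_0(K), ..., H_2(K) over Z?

H_0 = Z,  H_1 = Z^3,  H_2 = 0.

We work with the vertex ordering 1 < 2 < 3 < 4 < 5 < 6 < 7 < 8 < 9 < 10. The simplices of K, each written with vertices in increasing order, are:

  0-simplices (10): [1], [2], [3], [4], [5], [6], [7], [8], [9], [10]
  1-simplices (14): [1,6], [1,9], [2,3], [2,7], [2,8], [3,8], [3,9], [3,10], [4,5], [4,8], [5,7], [5,8], [5,9], [6,7]
  2-simplices (2): [2,3,8], [4,5,8]

Hence C_0 ≅ Z^10, C_1 ≅ Z^14, C_2 ≅ Z^2.

Boundary ∂_1: C_1 → C_0 maps an edge to its endpoints' difference, ∂[p,q] = q − p.
The resulting 10×14 matrix has rank 9, and its Smith normal form has invariant factors (1,1,1,1,1,1,1,1,1).

∂_2: C_2 → C_1 acts by ∂[p,q,r] = [q,r] − [p,r] + [p,q]. For instance
  ∂[4,5,8] = [5,8] − [4,8] + [4,5],
  ∂[2,3,8] = [3,8] − [2,8] + [2,3].
As a 14×2 matrix over Z this has rank 2, with invariant factors (1,1).

Now H_k = ker ∂_k / im ∂_{k+1}, so:

  H_0: rank C_0 − rank ∂_1 = 10 − 9 = 1, and the invariant factors of ∂_1 are all 1, so H_0 = Z.
  H_1: rank ker ∂_1 − rank ∂_2 = (14 − 9) − 2 = 3, and the invariant factors of ∂_2 are all 1, so H_1 = Z^3.
  H_2: rank ker ∂_2 − rank ∂_3 = (2 − 2) − 0 = 0, and there is no ∂_3, so H_2 = 0.

As a check, the Euler characteristic is 10 − 14 + 2 = -2, which agrees with 1 − 3 + 0 = -2.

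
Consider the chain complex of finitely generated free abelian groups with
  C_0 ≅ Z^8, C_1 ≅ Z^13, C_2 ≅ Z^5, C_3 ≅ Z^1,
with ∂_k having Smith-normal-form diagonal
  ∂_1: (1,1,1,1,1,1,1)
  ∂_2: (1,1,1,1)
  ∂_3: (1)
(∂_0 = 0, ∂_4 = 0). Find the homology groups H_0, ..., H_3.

H_0 = Z,  H_1 = Z^2,  H_2 = 0,  H_3 = 0.

H_0: b_0 = 8 − 0 − 7 = 1; torsion from ∂_1 factors > 1: none. So H_0 = Z.
H_1: b_1 = 13 − 7 − 4 = 2; torsion from ∂_2 factors > 1: none. So H_1 = Z^2.
H_2: b_2 = 5 − 4 − 1 = 0; torsion from ∂_3 factors > 1: none. So H_2 = 0.
H_3: b_3 = 1 − 1 − 0 = 0; torsion from ∂_4 factors > 1: none. So H_3 = 0.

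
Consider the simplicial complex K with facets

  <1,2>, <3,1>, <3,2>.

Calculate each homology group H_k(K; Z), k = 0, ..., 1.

H_0 ≅ Z,  H_1 ≅ Z.

Order the vertices as 1 < 2 < 3. Listing each simplex with vertices in this order, K has dimension 1 with simplices:

  0-simplices (3): [1], [2], [3]
  1-simplices (3): [1,2], [1,3], [2,3]

so the chain groups are C_0 ≅ Z^3, C_1 ≅ Z^3.

Boundary ∂_1: C_1 → C_0 is given by ∂[p,q] = [q] − [p]. For instance
  ∂[1,3] = [3] − [1].
This gives a 3×3 integer matrix of rank 2; reducing to Smith normal form yields diagonal entries (1,1).

Reading off H_k = ker ∂_k / im ∂_{k+1}:

  H_0: rank C_0 − rank ∂_1 = 3 − 2 = 1, and the invariant factors of ∂_1 are all 1, so H_0 = Z.
  H_1: rank ker ∂_1 − rank ∂_2 = (3 − 2) − 0 = 1, and there is no ∂_2, so H_1 = Z.

(K is a triangulation of the circle S^1.)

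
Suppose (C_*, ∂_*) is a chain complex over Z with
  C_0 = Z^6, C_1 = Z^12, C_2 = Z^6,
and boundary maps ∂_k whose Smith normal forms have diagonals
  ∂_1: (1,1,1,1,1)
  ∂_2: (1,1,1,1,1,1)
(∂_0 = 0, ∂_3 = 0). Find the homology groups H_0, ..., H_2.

H_0: b_0 = 6 − 0 − 5 = 1; torsion from ∂_1 factors > 1: none. So H_0 = Z.
H_1: b_1 = 12 − 5 − 6 = 1; torsion from ∂_2 factors > 1: none. So H_1 = Z.
H_2: b_2 = 6 − 6 − 0 = 0; torsion from ∂_3 factors > 1: none. So H_2 = 0.

H_0 = Z,  H_1 = Z,  H_2 = 0.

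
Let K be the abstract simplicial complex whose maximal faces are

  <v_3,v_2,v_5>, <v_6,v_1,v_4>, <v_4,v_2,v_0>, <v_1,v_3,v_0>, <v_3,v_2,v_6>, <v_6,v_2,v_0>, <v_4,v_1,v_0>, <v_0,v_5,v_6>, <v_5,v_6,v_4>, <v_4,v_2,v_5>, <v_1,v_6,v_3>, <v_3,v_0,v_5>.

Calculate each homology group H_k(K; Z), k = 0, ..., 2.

Fix the vertex order v_0 < v_1 < v_2 < v_3 < v_4 < v_5 < v_6 and write every simplex with vertices in increasing order. Then dim K = 2 and the simplices of K are:

  0-simplices (7): [v_0], [v_1], [v_2], [v_3], [v_4], [v_5], [v_6]
  1-simplices (18): (18 of them)
  2-simplices (12): (12 of them)

Hence C_0 ≅ Z^7, C_1 ≅ Z^18, C_2 ≅ Z^12.

Boundary ∂_1: C_1 → C_0 sends each edge [p,q] (with p < q) to q − p.
The resulting 7×18 matrix has rank 6, and its Smith normal form has invariant factors (1,1,1,1,1,1).

∂_2: C_2 → C_1 sends each 2-simplex [p,q,r] to [q,r] − [p,r] + [p,q]. For instance
  ∂[v_1,v_3,v_6] = [v_3,v_6] − [v_1,v_6] + [v_1,v_3],
  ∂[v_4,v_5,v_6] = [v_5,v_6] − [v_4,v_6] + [v_4,v_5].
The resulting 18×12 matrix has rank 12, and its Smith normal form has invariant factors (1,1,1,1,1,1,1,1,1,1,1,2).

Reading off H_k = ker ∂_k / im ∂_{k+1}:

  H_0: rank C_0 − rank ∂_1 = 7 − 6 = 1, and the invariant factors of ∂_1 are all 1, so H_0 ≅ Z.
  H_1: rank ker ∂_1 − rank ∂_2 = (18 − 6) − 12 = 0, and ∂_2 has invariant factor 2 > 1, so H_1 ≅ Z/2.
  H_2: rank ker ∂_2 − rank ∂_3 = (12 − 12) − 0 = 0, and there is no ∂_3, so H_2 ≅ 0.

(K is a triangulation of the real projective plane RP^2.)

H_0 = Z,  H_1 = Z/2,  H_2 = 0.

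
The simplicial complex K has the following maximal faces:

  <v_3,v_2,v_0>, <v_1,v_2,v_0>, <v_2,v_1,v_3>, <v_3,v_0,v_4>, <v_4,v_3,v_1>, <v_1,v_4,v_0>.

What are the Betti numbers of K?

b_0 = 1, b_1 = 0, b_2 = 1.

K has 5 vertices, 9 edges, 6 triangles.
rank ∂_0 = 0, rank ∂_1 = 4 ⇒ b_0 = 5 − 0 − 4 = 1; all invariant factors of ∂_1 are 1 so no torsion. So H_0 ≅ Z.
rank ∂_1 = 4, rank ∂_2 = 5 ⇒ b_1 = 9 − 4 − 5 = 0; all invariant factors of ∂_2 are 1 so no torsion. So H_1 ≅ 0.
rank ∂_2 = 5, rank ∂_3 = 0 ⇒ b_2 = 6 − 5 − 0 = 1. So H_2 ≅ Z.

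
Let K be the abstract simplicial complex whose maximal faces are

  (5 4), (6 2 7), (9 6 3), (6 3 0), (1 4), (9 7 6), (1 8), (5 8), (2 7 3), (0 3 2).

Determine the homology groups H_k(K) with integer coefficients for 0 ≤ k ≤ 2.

Fix the vertex order 0 < 1 < 2 < 3 < 4 < 5 < 6 < 7 < 8 < 9 and write every simplex with vertices in increasing order. Then dim K = 2 and the simplices of K are:

  0-simplices (10): [0], [1], [2], [3], [4], [5], [6], [7], [8], [9]
  1-simplices (16): [0,2], [0,3], [0,6], [1,4], [1,8], [2,3], [2,6], [2,7], [3,6], [3,7], [3,9], [4,5], [5,8], [6,7], [6,9], [7,9]
  2-simplices (6): [0,2,3], [0,3,6], [2,3,7], [2,6,7], [3,6,9], [6,7,9]

Hence C_0 ≅ Z^10, C_1 ≅ Z^16, C_2 ≅ Z^6.

∂_1: C_1 → C_0 sends each edge [p,q] (with p < q) to q − p. For instance
  ∂[0,6] = [6] − [0].
As a 10×16 matrix over Z this has rank 8, with invariant factors (1,1,1,1,1,1,1,1).

Boundary ∂_2: C_2 → C_1 maps a triangle to the signed sum of its edges. For instance
  ∂[0,3,6] = [3,6] − [0,6] + [0,3],
  ∂[0,2,3] = [2,3] − [0,3] + [0,2].
As a 16×6 matrix over Z this has rank 6, with invariant factors (1,1,1,1,1,1).

Reading off H_k = ker ∂_k / im ∂_{k+1}:

  H_0: rank C_0 − rank ∂_1 = 10 − 8 = 2, and the invariant factors of ∂_1 are all 1, so H_0 = Z^2.
  H_1: rank ker ∂_1 − rank ∂_2 = (16 − 8) − 6 = 2, and the invariant factors of ∂_2 are all 1, so H_1 = Z^2.
  H_2: rank ker ∂_2 − rank ∂_3 = (6 − 6) − 0 = 0, and there is no ∂_3, so H_2 = 0.

H_0 ≅ Z^2,  H_1 ≅ Z^2,  H_2 = 0.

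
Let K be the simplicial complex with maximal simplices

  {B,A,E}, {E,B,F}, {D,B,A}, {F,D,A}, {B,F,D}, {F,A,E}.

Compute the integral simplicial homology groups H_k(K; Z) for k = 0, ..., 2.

H_0 ≅ Z,  H_1 = 0,  H_2 ≅ Z.

Take the total order A < B < D < E < F on the vertex set. Then K (dimension 2) consists of the simplices:

  0-simplices (5): A, B, D, E, F
  1-simplices (9): AB, AD, AE, AF, BD, BE, BF, DF, EF
  2-simplices (6): ABD, ABE, ADF, AEF, BDF, BEF

Hence C_0 ≅ Z^5, C_1 ≅ Z^9, C_2 ≅ Z^6.

The boundary map ∂_1: C_1 → C_0 sends each edge [p,q] (with p < q) to q − p. For instance
  ∂EF = F − E.
This gives a 5×9 integer matrix of rank 4; reducing to Smith normal form yields diagonal entries (1,1,1,1).

∂_2: C_2 → C_1 sends each 2-simplex [p,q,r] to [q,r] − [p,r] + [p,q]. For instance
  ∂ABE = BE − AE + AB,
  ∂BDF = DF − BF + BD.
The resulting 9×6 matrix has rank 5, and its Smith normal form has invariant factors (1,1,1,1,1).

From H_k ≅ ker(∂_k) / im(∂_{k+1}) we obtain:

  H_0: rank C_0 − rank ∂_1 = 5 − 4 = 1, and the invariant factors of ∂_1 are all 1, so H_0 = Z.
  H_1: rank ker ∂_1 − rank ∂_2 = (9 − 4) − 5 = 0, and the invariant factors of ∂_2 are all 1, so H_1 = 0.
  H_2: rank ker ∂_2 − rank ∂_3 = (6 − 5) − 0 = 1, and there is no ∂_3, so H_2 = Z.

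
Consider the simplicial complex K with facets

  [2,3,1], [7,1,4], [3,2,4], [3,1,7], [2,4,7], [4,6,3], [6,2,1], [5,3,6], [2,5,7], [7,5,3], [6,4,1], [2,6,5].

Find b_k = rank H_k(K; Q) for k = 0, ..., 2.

We work with the vertex ordering 1 < 2 < 3 < 4 < 5 < 6 < 7. The simplices of K, each written with vertices in increasing order, are:

  0-simplices (7): [1], [2], [3], [4], [5], [6], [7]
  1-simplices (18): [1,2], [1,3], [1,4], [1,6], [1,7], [2,3], [2,4], [2,5], [2,6], [2,7], [3,4], [3,5], [3,6], [3,7], [4,6], [4,7], [5,6], [5,7]
  2-simplices (12): [1,2,3], [1,2,6], [1,3,7], [1,4,6], [1,4,7], [2,3,4], [2,4,7], [2,5,6], [2,5,7], [3,4,6], [3,5,6], [3,5,7]

giving chain groups C_0 ≅ Z^7, C_1 ≅ Z^18, C_2 ≅ Z^12.

The boundary map ∂_1: C_1 → C_0 is given by ∂[p,q] = [q] − [p].
The 7×18 boundary matrix has rank 6 and Smith normal form diag(1,1,1,1,1,1).

Boundary ∂_2: C_2 → C_1 acts by ∂[p,q,r] = [q,r] − [p,r] + [p,q]. For instance
  ∂[1,2,3] = [2,3] − [1,3] + [1,2],
  ∂[1,4,7] = [4,7] − [1,7] + [1,4].
This gives a 18×12 integer matrix of rank 12; reducing to Smith normal form yields diagonal entries (1,1,1,1,1,1,1,1,1,1,1,2).

Computing H_k = (kernel of ∂_k) / (image of ∂_{k+1}):

  H_0: rank C_0 − rank ∂_1 = 7 − 6 = 1, and the invariant factors of ∂_1 are all 1, so H_0 ≅ Z.
  H_1: rank ker ∂_1 − rank ∂_2 = (18 − 6) − 12 = 0, and ∂_2 has invariant factor 2 > 1, so H_1 ≅ Z/2.
  H_2: rank ker ∂_2 − rank ∂_3 = (12 − 12) − 0 = 0, and there is no ∂_3, so H_2 ≅ 0.

As a check, the Euler characteristic is 7 − 18 + 12 = 1, which agrees with 1 − 0 + 0 = 1.
(K is a triangulation of the real projective plane RP^2.)

Hence the Betti numbers are b_0 = 1, b_1 = 0, b_2 = 0.

b_0 = 1, b_1 = 0, b_2 = 0.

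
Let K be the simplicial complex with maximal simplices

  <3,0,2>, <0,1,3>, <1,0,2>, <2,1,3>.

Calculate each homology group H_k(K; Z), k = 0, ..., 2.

Order the vertices as 0 < 1 < 2 < 3. Listing each simplex with vertices in this order, K has dimension 2 with simplices:

  0-simplices (4): [0], [1], [2], [3]
  1-simplices (6): [0,1], [0,2], [0,3], [1,2], [1,3], [2,3]
  2-simplices (4): [0,1,2], [0,1,3], [0,2,3], [1,2,3]

giving chain groups C_0 ≅ Z^4, C_1 ≅ Z^6, C_2 ≅ Z^4.

∂_1: C_1 → C_0 is given by ∂[p,q] = [q] − [p]. For instance
  ∂[0,2] = [2] − [0].
As a 4×6 matrix over Z this has rank 3, with invariant factors (1,1,1).

∂_2: C_2 → C_1 maps a triangle to the signed sum of its edges. For instance
  ∂[0,1,3] = [1,3] − [0,3] + [0,1],
  ∂[0,1,2] = [1,2] − [0,2] + [0,1].
As a 6×4 matrix over Z this has rank 3, with invariant factors (1,1,1).

Now H_k = ker ∂_k / im ∂_{k+1}, so:

  H_0: rank C_0 − rank ∂_1 = 4 − 3 = 1, and the invariant factors of ∂_1 are all 1, so H_0 ≅ Z.
  H_1: rank ker ∂_1 − rank ∂_2 = (6 − 3) − 3 = 0, and the invariant factors of ∂_2 are all 1, so H_1 ≅ 0.
  H_2: rank ker ∂_2 − rank ∂_3 = (4 − 3) − 0 = 1, and there is no ∂_3, so H_2 ≅ Z.

H_0 ≅ Z,  H_1 = 0,  H_2 ≅ Z.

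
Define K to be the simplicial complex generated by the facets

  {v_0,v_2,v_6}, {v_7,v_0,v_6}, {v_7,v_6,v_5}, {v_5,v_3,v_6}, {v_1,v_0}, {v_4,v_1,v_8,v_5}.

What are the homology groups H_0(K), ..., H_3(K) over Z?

Fix the vertex order v_0 < v_1 < v_2 < v_3 < v_4 < v_5 < v_6 < v_7 < v_8 and write every simplex with vertices in increasing order. Then dim K = 3 and the simplices of K are:

  0-simplices (9): [v_0], [v_1], [v_2], [v_3], [v_4], [v_5], [v_6], [v_7], [v_8]
  1-simplices (16): (16 of them)
  2-simplices (8): [v_0,v_2,v_6], [v_0,v_6,v_7], [v_1,v_4,v_5], [v_1,v_4,v_8], [v_1,v_5,v_8], [v_3,v_5,v_6], [v_4,v_5,v_8], [v_5,v_6,v_7]
  3-simplices (1): [v_1,v_4,v_5,v_8]

so the chain groups are C_0 ≅ Z^9, C_1 ≅ Z^16, C_2 ≅ Z^8, C_3 ≅ Z^1.

The boundary map ∂_1: C_1 → C_0 is given by ∂[p,q] = [q] − [p]. For instance
  ∂[v_5,v_7] = [v_7] − [v_5].
The resulting 9×16 matrix has rank 8, and its Smith normal form has invariant factors (1,1,1,1,1,1,1,1).

Boundary ∂_2: C_2 → C_1 sends each 2-simplex [p,q,r] to [q,r] − [p,r] + [p,q]. For instance
  ∂[v_0,v_2,v_6] = [v_2,v_6] − [v_0,v_6] + [v_0,v_2],
  ∂[v_0,v_6,v_7] = [v_6,v_7] − [v_0,v_7] + [v_0,v_6].
This gives a 16×8 integer matrix of rank 7; reducing to Smith normal form yields diagonal entries (1,1,1,1,1,1,1).

∂_3: C_3 → C_2 sends each 3-simplex σ to the alternating sum Σ_i (−1)^i (σ with its i-th vertex removed). For instance
  ∂[v_1,v_4,v_5,v_8] = [v_4,v_5,v_8] − [v_1,v_5,v_8] + [v_1,v_4,v_8] − [v_1,v_4,v_5].
As a 8×1 matrix over Z this has rank 1, with invariant factors (1).

Now H_k = ker ∂_k / im ∂_{k+1}, so:

  H_0: rank C_0 − rank ∂_1 = 9 − 8 = 1, and the invariant factors of ∂_1 are all 1, so H_0 = Z.
  H_1: rank ker ∂_1 − rank ∂_2 = (16 − 8) − 7 = 1, and the invariant factors of ∂_2 are all 1, so H_1 = Z.
  H_2: rank ker ∂_2 − rank ∂_3 = (8 − 7) − 1 = 0, and the invariant factors of ∂_3 are all 1, so H_2 = 0.
  H_3: rank ker ∂_3 − rank ∂_4 = (1 − 1) − 0 = 0, and there is no ∂_4, so H_3 = 0.

As a check, the Euler characteristic is 9 − 16 + 8 − 1 = 0, which agrees with 1 − 1 + 0 − 0 = 0.

H_0 ≅ Z,  H_1 ≅ Z,  H_2 = 0,  H_3 = 0.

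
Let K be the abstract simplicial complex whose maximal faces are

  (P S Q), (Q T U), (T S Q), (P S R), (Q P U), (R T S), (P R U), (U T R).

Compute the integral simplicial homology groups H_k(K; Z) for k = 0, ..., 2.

Order the vertices as P < Q < R < S < T < U. Listing each simplex with vertices in this order, K has dimension 2 with simplices:

  0-simplices (6): P, Q, R, S, T, U
  1-simplices (12): PQ, PR, PS, PU, QS, QT, QU, RS, RT, RU, ST, TU
  2-simplices (8): PQS, PQU, PRS, PRU, QST, QTU, RST, RTU

giving chain groups C_0 ≅ Z^6, C_1 ≅ Z^12, C_2 ≅ Z^8.

∂_1: C_1 → C_0 sends each edge [p,q] (with p < q) to q − p.
As a 6×12 matrix over Z this has rank 5, with invariant factors (1,1,1,1,1).

The boundary map ∂_2: C_2 → C_1 maps a triangle to the signed sum of its edges. For instance
  ∂PQS = QS − PS + PQ,
  ∂RST = ST − RT + RS.
The 12×8 boundary matrix has rank 7 and Smith normal form diag(1,1,1,1,1,1,1).

From H_k ≅ ker(∂_k) / im(∂_{k+1}) we obtain:

  H_0: rank C_0 − rank ∂_1 = 6 − 5 = 1, and the invariant factors of ∂_1 are all 1, so H_0 ≅ Z.
  H_1: rank ker ∂_1 − rank ∂_2 = (12 − 5) − 7 = 0, and the invariant factors of ∂_2 are all 1, so H_1 ≅ 0.
  H_2: rank ker ∂_2 − rank ∂_3 = (8 − 7) − 0 = 1, and there is no ∂_3, so H_2 ≅ Z.

As a check, the Euler characteristic is 6 − 12 + 8 = 2, which agrees with 1 − 0 + 1 = 2.
(K is a triangulation of the 2-sphere S^2.)

H_0 ≅ Z,  H_1 = 0,  H_2 ≅ Z.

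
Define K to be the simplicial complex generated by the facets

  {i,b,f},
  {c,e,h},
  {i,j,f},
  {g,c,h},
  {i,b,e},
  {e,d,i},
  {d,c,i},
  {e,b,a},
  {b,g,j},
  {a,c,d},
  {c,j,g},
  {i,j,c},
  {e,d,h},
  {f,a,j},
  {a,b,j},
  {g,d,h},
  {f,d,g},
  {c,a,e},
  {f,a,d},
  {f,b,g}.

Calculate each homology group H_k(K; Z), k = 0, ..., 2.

Take the total order a < b < c < d < e < f < g < h < i < j on the vertex set. Then K (dimension 2) consists of the simplices:

  0-simplices (10): a, b, c, d, e, f, g, h, i, j
  1-simplices (30): ab, ac, ad, ae, af, aj, be, bf, bg, bi, bj, cd, ce, cg, ch, ci, cj, de, df, dg, dh, di, eh, ei, fg, fi, fj, gh, gj, ij
  2-simplices (20): abe, abj, acd, ace, adf, afj, bei, bfg, bfi, bgj, cdi, ceh, cgh, cgj, cij, deh, dei, dfg, dgh, fij

Hence C_0 ≅ Z^10, C_1 ≅ Z^30, C_2 ≅ Z^20.

The boundary map ∂_1: C_1 → C_0 sends each edge [p,q] (with p < q) to q − p.
The 10×30 boundary matrix has rank 9 and Smith normal form diag(1,1,1,1,1,1,1,1,1).

∂_2: C_2 → C_1 maps a triangle to the signed sum of its edges. For instance
  ∂cgj = gj − cj + cg,
  ∂acd = cd − ad + ac.
The 30×20 boundary matrix has rank 20 and Smith normal form diag(1,1,1,1,1,1,1,1,1,1,1,1,1,1,1,1,1,1,1,2).

Now H_k = ker ∂_k / im ∂_{k+1}, so:

  H_0: rank C_0 − rank ∂_1 = 10 − 9 = 1, and the invariant factors of ∂_1 are all 1, so H_0 = Z.
  H_1: rank ker ∂_1 − rank ∂_2 = (30 − 9) − 20 = 1, and ∂_2 has invariant factor 2 > 1, so H_1 = Z × Z/2.
  H_2: rank ker ∂_2 − rank ∂_3 = (20 − 20) − 0 = 0, and there is no ∂_3, so H_2 = 0.

As a check, the Euler characteristic is 10 − 30 + 20 = 0, which agrees with 1 − 1 + 0 = 0.
(K is a triangulation of the Klein bottle.)

H_0 = Z,  H_1 = Z × Z/2,  H_2 = 0.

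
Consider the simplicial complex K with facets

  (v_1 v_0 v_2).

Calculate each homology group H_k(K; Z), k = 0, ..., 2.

Take the total order v_0 < v_1 < v_2 on the vertex set. Then K (dimension 2) consists of the simplices:

  0-simplices (3): [v_0], [v_1], [v_2]
  1-simplices (3): [v_0,v_1], [v_0,v_2], [v_1,v_2]
  2-simplices (1): [v_0,v_1,v_2]

giving chain groups C_0 ≅ Z^3, C_1 ≅ Z^3, C_2 ≅ Z^1.

Boundary ∂_1: C_1 → C_0 is given by ∂[p,q] = [q] − [p].
As a 3×3 matrix over Z this has rank 2, with invariant factors (1,1).

The boundary map ∂_2: C_2 → C_1 acts by ∂[p,q,r] = [q,r] − [p,r] + [p,q]. For instance
  ∂[v_0,v_1,v_2] = [v_1,v_2] − [v_0,v_2] + [v_0,v_1].
As a 3×1 matrix over Z this has rank 1, with invariant factors (1).

From H_k ≅ ker(∂_k) / im(∂_{k+1}) we obtain:

  H_0: rank C_0 − rank ∂_1 = 3 − 2 = 1, and the invariant factors of ∂_1 are all 1, so H_0 ≅ Z.
  H_1: rank ker ∂_1 − rank ∂_2 = (3 − 2) − 1 = 0, and the invariant factors of ∂_2 are all 1, so H_1 ≅ 0.
  H_2: rank ker ∂_2 − rank ∂_3 = (1 − 1) − 0 = 0, and there is no ∂_3, so H_2 ≅ 0.

H_0 ≅ Z,  H_1 = 0,  H_2 = 0.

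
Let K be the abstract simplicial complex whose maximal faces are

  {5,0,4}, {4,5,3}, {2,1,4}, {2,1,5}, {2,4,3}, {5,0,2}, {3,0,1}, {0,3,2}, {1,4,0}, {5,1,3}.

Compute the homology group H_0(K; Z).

Order the vertices as 0 < 1 < 2 < 3 < 4 < 5. Listing each simplex with vertices in this order, K has dimension 2 with simplices:

  0-simplices (6): [0], [1], [2], [3], [4], [5]
  1-simplices (15): [0,1], [0,2], [0,3], [0,4], [0,5], [1,2], [1,3], [1,4], [1,5], [2,3], [2,4], [2,5], [3,4], [3,5], [4,5]
  2-simplices (10): [0,1,3], [0,1,4], [0,2,3], [0,2,5], [0,4,5], [1,2,4], [1,2,5], [1,3,5], [2,3,4], [3,4,5]

so the chain groups are C_0 ≅ Z^6, C_1 ≅ Z^15, C_2 ≅ Z^10.

∂_1: C_1 → C_0 sends each edge [p,q] (with p < q) to q − p.
As a 6×15 matrix over Z this has rank 5, with invariant factors (1,1,1,1,1).

Boundary ∂_2: C_2 → C_1 sends each 2-simplex [p,q,r] to [q,r] − [p,r] + [p,q]. For instance
  ∂[0,2,3] = [2,3] − [0,3] + [0,2],
  ∂[1,2,5] = [2,5] − [1,5] + [1,2].
The resulting 15×10 matrix has rank 10, and its Smith normal form has invariant factors (1,1,1,1,1,1,1,1,1,2).

Computing H_k = (kernel of ∂_k) / (image of ∂_{k+1}):

  H_0: rank C_0 − rank ∂_1 = 6 − 5 = 1, and the invariant factors of ∂_1 are all 1, so H_0 ≅ Z.

(K is a triangulation of the real projective plane RP^2.)

H_0 ≅ Z.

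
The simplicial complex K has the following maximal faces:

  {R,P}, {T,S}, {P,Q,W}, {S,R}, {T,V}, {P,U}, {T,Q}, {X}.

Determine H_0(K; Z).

We work with the vertex ordering P < Q < R < S < T < U < V < W < X. The simplices of K, each written with vertices in increasing order, are:

  0-simplices (9): P, Q, R, S, T, U, V, W, X
  1-simplices (9): PQ, PR, PU, PW, QT, QW, RS, ST, TV
  2-simplices (1): PQW

Hence C_0 ≅ Z^9, C_1 ≅ Z^9, C_2 ≅ Z^1.

∂_1: C_1 → C_0 sends each edge [p,q] (with p < q) to q − p. For instance
  ∂PR = R − P.
The resulting 9×9 matrix has rank 7, and its Smith normal form has invariant factors (1,1,1,1,1,1,1).

The boundary map ∂_2: C_2 → C_1 acts by ∂[p,q,r] = [q,r] − [p,r] + [p,q]. For instance
  ∂PQW = QW − PW + PQ.
As a 9×1 matrix over Z this has rank 1, with invariant factors (1).

From H_k ≅ ker(∂_k) / im(∂_{k+1}) we obtain:

  H_0: rank C_0 − rank ∂_1 = 9 − 7 = 2, and the invariant factors of ∂_1 are all 1, so H_0 ≅ Z^2.

H_0 = Z^2.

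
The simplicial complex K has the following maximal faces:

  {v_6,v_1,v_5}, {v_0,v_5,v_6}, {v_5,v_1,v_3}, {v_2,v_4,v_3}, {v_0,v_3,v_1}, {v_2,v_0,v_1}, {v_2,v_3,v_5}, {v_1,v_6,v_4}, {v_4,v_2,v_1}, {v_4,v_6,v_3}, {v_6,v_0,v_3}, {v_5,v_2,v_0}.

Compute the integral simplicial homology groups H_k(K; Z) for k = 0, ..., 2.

H_0 ≅ Z,  H_1 ≅ Z/2,  H_2 = 0.

We work with the vertex ordering v_0 < v_1 < v_2 < v_3 < v_4 < v_5 < v_6. The simplices of K, each written with vertices in increasing order, are:

  0-simplices (7): [v_0], [v_1], [v_2], [v_3], [v_4], [v_5], [v_6]
  1-simplices (18): (18 of them)
  2-simplices (12): (12 of them)

so the chain groups are C_0 ≅ Z^7, C_1 ≅ Z^18, C_2 ≅ Z^12.

The boundary map ∂_1: C_1 → C_0 sends each edge [p,q] (with p < q) to q − p.
The resulting 7×18 matrix has rank 6, and its Smith normal form has invariant factors (1,1,1,1,1,1).

Boundary ∂_2: C_2 → C_1 maps a triangle to the signed sum of its edges. For instance
  ∂[v_1,v_2,v_4] = [v_2,v_4] − [v_1,v_4] + [v_1,v_2],
  ∂[v_3,v_4,v_6] = [v_4,v_6] − [v_3,v_6] + [v_3,v_4].
As a 18×12 matrix over Z this has rank 12, with invariant factors (1,1,1,1,1,1,1,1,1,1,1,2).

From H_k ≅ ker(∂_k) / im(∂_{k+1}) we obtain:

  H_0: rank C_0 − rank ∂_1 = 7 − 6 = 1, and the invariant factors of ∂_1 are all 1, so H_0 = Z.
  H_1: rank ker ∂_1 − rank ∂_2 = (18 − 6) − 12 = 0, and ∂_2 has invariant factor 2 > 1, so H_1 = Z/2.
  H_2: rank ker ∂_2 − rank ∂_3 = (12 − 12) − 0 = 0, and there is no ∂_3, so H_2 = 0.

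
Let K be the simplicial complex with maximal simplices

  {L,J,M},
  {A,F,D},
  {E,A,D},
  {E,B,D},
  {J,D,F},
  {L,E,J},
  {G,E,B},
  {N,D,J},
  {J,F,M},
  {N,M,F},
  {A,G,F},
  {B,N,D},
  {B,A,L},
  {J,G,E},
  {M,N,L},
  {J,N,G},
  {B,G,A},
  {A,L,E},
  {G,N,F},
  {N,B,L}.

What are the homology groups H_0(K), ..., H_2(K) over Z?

H_0 ≅ Z,  H_1 ≅ Z ⊕ Z/2,  H_2 = 0.

Order the vertices as A < B < D < E < F < G < J < L < M < N. Listing each simplex with vertices in this order, K has dimension 2 with simplices:

  0-simplices (10): A, B, D, E, F, G, J, L, M, N
  1-simplices (30): AB, AD, AE, AF, AG, AL, BD, BE, BG, BL, BN, DE, DF, DJ, DN, EG, EJ, EL, FG, FJ, FM, FN, GJ, GN, JL, JM, JN, LM, LN, MN
  2-simplices (20): ABG, ABL, ADE, ADF, AEL, AFG, BDE, BDN, BEG, BLN, DFJ, DJN, EGJ, EJL, FGN, FJM, FMN, GJN, JLM, LMN

giving chain groups C_0 ≅ Z^10, C_1 ≅ Z^30, C_2 ≅ Z^20.

∂_1: C_1 → C_0 sends each edge [p,q] (with p < q) to q − p. For instance
  ∂JM = M − J.
The 10×30 boundary matrix has rank 9 and Smith normal form diag(1,1,1,1,1,1,1,1,1).

Boundary ∂_2: C_2 → C_1 acts by ∂[p,q,r] = [q,r] − [p,r] + [p,q]. For instance
  ∂AFG = FG − AG + AF,
  ∂EGJ = GJ − EJ + EG.
The resulting 30×20 matrix has rank 20, and its Smith normal form has invariant factors (1,1,1,1,1,1,1,1,1,1,1,1,1,1,1,1,1,1,1,2).

From H_k ≅ ker(∂_k) / im(∂_{k+1}) we obtain:

  H_0: rank C_0 − rank ∂_1 = 10 − 9 = 1, and the invariant factors of ∂_1 are all 1, so H_0 ≅ Z.
  H_1: rank ker ∂_1 − rank ∂_2 = (30 − 9) − 20 = 1, and ∂_2 has invariant factor 2 > 1, so H_1 ≅ Z ⊕ Z/2.
  H_2: rank ker ∂_2 − rank ∂_3 = (20 − 20) − 0 = 0, and there is no ∂_3, so H_2 ≅ 0.

(K is a triangulation of the Klein bottle.)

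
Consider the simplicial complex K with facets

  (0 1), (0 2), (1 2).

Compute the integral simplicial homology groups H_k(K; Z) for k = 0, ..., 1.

Fix the vertex order 0 < 1 < 2 and write every simplex with vertices in increasing order. Then dim K = 1 and the simplices of K are:

  0-simplices (3): [0], [1], [2]
  1-simplices (3): [0,1], [0,2], [1,2]

giving chain groups C_0 ≅ Z^3, C_1 ≅ Z^3.

The boundary map ∂_1: C_1 → C_0 is given by ∂[p,q] = [q] − [p].
The resulting 3×3 matrix has rank 2, and its Smith normal form has invariant factors (1,1).

Reading off H_k = ker ∂_k / im ∂_{k+1}:

  H_0: rank C_0 − rank ∂_1 = 3 − 2 = 1, and the invariant factors of ∂_1 are all 1, so H_0 = Z.
  H_1: rank ker ∂_1 − rank ∂_2 = (3 − 2) − 0 = 1, and there is no ∂_2, so H_1 = Z.

As a check, the Euler characteristic is 3 − 3 = 0, which agrees with 1 − 1 = 0.
(K is a triangulation of the circle S^1.)

H_0 = Z,  H_1 = Z.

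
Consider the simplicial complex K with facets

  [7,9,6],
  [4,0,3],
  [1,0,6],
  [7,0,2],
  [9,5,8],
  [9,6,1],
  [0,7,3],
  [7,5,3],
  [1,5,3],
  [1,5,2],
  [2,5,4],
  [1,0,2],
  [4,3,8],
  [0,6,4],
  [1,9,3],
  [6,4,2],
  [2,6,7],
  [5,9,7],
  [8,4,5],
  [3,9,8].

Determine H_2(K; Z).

H_2 ≅ 0.

Order the vertices as 0 < 1 < 2 < 3 < 4 < 5 < 6 < 7 < 8 < 9. Listing each simplex with vertices in this order, K has dimension 2 with simplices:

  0-simplices (10): [0], [1], [2], [3], [4], [5], [6], [7], [8], [9]
  1-simplices (30): (30 of them)
  2-simplices (20): (20 of them)

giving chain groups C_0 ≅ Z^10, C_1 ≅ Z^30, C_2 ≅ Z^20.

∂_1: C_1 → C_0 sends each edge [p,q] (with p < q) to q − p.
The resulting 10×30 matrix has rank 9, and its Smith normal form has invariant factors (1,1,1,1,1,1,1,1,1).

Boundary ∂_2: C_2 → C_1 sends each 2-simplex [p,q,r] to [q,r] − [p,r] + [p,q]. For instance
  ∂[3,4,8] = [4,8] − [3,8] + [3,4],
  ∂[2,6,7] = [6,7] − [2,7] + [2,6].
The 30×20 boundary matrix has rank 20 and Smith normal form diag(1,1,1,1,1,1,1,1,1,1,1,1,1,1,1,1,1,1,1,2).

Now H_k = ker ∂_k / im ∂_{k+1}, so:

  H_2: rank ker ∂_2 − rank ∂_3 = (20 − 20) − 0 = 0, and there is no ∂_3, so H_2 = 0.

(K is a triangulation of the Klein bottle.)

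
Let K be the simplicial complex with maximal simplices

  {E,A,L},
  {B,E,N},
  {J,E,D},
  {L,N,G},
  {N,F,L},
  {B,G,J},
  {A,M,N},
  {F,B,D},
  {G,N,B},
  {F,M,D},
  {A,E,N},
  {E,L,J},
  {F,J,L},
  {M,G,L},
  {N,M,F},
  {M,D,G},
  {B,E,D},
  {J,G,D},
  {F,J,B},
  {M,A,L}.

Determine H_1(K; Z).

Order the vertices as A < B < D < E < F < G < J < L < M < N. Listing each simplex with vertices in this order, K has dimension 2 with simplices:

  0-simplices (10): A, B, D, E, F, G, J, L, M, N
  1-simplices (30): AE, AL, AM, AN, BD, BE, BF, BG, BJ, BN, DE, DF, DG, DJ, DM, EJ, EL, EN, FJ, FL, FM, FN, GJ, GL, GM, GN, JL, LM, LN, MN
  2-simplices (20): AEL, AEN, ALM, AMN, BDE, BDF, BEN, BFJ, BGJ, BGN, DEJ, DFM, DGJ, DGM, EJL, FJL, FLN, FMN, GLM, GLN

giving chain groups C_0 ≅ Z^10, C_1 ≅ Z^30, C_2 ≅ Z^20.

The boundary map ∂_1: C_1 → C_0 maps an edge to its endpoints' difference, ∂[p,q] = q − p. For instance
  ∂LM = M − L.
As a 10×30 matrix over Z this has rank 9, with invariant factors (1,1,1,1,1,1,1,1,1).

The boundary map ∂_2: C_2 → C_1 acts by ∂[p,q,r] = [q,r] − [p,r] + [p,q]. For instance
  ∂BGJ = GJ − BJ + BG,
  ∂BDE = DE − BE + BD.
The resulting 30×20 matrix has rank 20, and its Smith normal form has invariant factors (1,1,1,1,1,1,1,1,1,1,1,1,1,1,1,1,1,1,1,2).

Computing H_k = (kernel of ∂_k) / (image of ∂_{k+1}):

  H_1: rank ker ∂_1 − rank ∂_2 = (30 − 9) − 20 = 1, and ∂_2 has invariant factor 2 > 1, so H_1 = Z ⊕ Z/2.

(K is a triangulation of the Klein bottle.)

H_1 = Z ⊕ Z/2.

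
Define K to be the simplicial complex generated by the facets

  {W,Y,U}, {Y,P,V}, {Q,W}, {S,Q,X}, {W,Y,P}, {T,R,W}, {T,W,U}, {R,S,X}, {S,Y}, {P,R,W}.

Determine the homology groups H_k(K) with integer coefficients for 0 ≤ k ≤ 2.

K has 10 vertices, 19 edges, 8 triangles.
rank ∂_0 = 0, rank ∂_1 = 9 ⇒ b_0 = 10 − 0 − 9 = 1; all invariant factors of ∂_1 are 1 so no torsion. So H_0 = Z.
rank ∂_1 = 9, rank ∂_2 = 8 ⇒ b_1 = 19 − 9 − 8 = 2; all invariant factors of ∂_2 are 1 so no torsion. So H_1 = Z^2.
rank ∂_2 = 8, rank ∂_3 = 0 ⇒ b_2 = 8 − 8 − 0 = 0. So H_2 = 0.

H_0 ≅ Z,  H_1 ≅ Z^2,  H_2 = 0.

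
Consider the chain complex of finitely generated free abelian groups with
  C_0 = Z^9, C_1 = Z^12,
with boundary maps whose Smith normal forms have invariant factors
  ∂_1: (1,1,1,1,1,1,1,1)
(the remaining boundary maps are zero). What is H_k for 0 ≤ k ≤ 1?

H_0: b_0 = 9 − 0 − 8 = 1; torsion from ∂_1 factors > 1: none. So H_0 ≅ Z.
H_1: b_1 = 12 − 8 − 0 = 4; torsion from ∂_2 factors > 1: none. So H_1 ≅ Z^4.

H_0 ≅ Z,  H_1 ≅ Z^4.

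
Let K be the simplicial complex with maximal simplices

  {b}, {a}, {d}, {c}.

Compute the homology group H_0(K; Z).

Fix the vertex order a < b < c < d and write every simplex with vertices in increasing order. Then dim K = 0 and the simplices of K are:

  0-simplices (4): a, b, c, d

Hence C_0 ≅ Z^4.

From H_k ≅ ker(∂_k) / im(∂_{k+1}) we obtain:

  H_0: rank C_0 − rank ∂_1 = 4 − 0 = 4, and there is no ∂_1, so H_0 ≅ Z^4.

H_0 = Z^4.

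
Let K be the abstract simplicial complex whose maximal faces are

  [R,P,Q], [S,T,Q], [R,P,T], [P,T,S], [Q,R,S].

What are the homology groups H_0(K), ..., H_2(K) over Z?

H_0 ≅ Z,  H_1 ≅ Z,  H_2 = 0.

We work with the vertex ordering P < Q < R < S < T. The simplices of K, each written with vertices in increasing order, are:

  0-simplices (5): P, Q, R, S, T
  1-simplices (10): PQ, PR, PS, PT, QR, QS, QT, RS, RT, ST
  2-simplices (5): PQR, PRT, PST, QRS, QST

giving chain groups C_0 ≅ Z^5, C_1 ≅ Z^10, C_2 ≅ Z^5.

Boundary ∂_1: C_1 → C_0 sends each edge [p,q] (with p < q) to q − p. For instance
  ∂QT = T − Q.
The 5×10 boundary matrix has rank 4 and Smith normal form diag(1,1,1,1).

Boundary ∂_2: C_2 → C_1 sends each 2-simplex [p,q,r] to [q,r] − [p,r] + [p,q]. For instance
  ∂QRS = RS − QS + QR,
  ∂PRT = RT − PT + PR.
The resulting 10×5 matrix has rank 5, and its Smith normal form has invariant factors (1,1,1,1,1).

Now H_k = ker ∂_k / im ∂_{k+1}, so:

  H_0: rank C_0 − rank ∂_1 = 5 − 4 = 1, and the invariant factors of ∂_1 are all 1, so H_0 = Z.
  H_1: rank ker ∂_1 − rank ∂_2 = (10 − 4) − 5 = 1, and the invariant factors of ∂_2 are all 1, so H_1 = Z.
  H_2: rank ker ∂_2 − rank ∂_3 = (5 − 5) − 0 = 0, and there is no ∂_3, so H_2 = 0.

(K is a triangulation of the Möbius band.)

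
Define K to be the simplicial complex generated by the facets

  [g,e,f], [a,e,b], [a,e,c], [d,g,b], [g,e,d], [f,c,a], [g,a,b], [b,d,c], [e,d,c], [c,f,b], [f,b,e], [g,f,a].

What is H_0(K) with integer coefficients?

Order the vertices as a < b < c < d < e < f < g. Listing each simplex with vertices in this order, K has dimension 2 with simplices:

  0-simplices (7): a, b, c, d, e, f, g
  1-simplices (18): ab, ac, ae, af, ag, bc, bd, be, bf, bg, cd, ce, cf, de, dg, ef, eg, fg
  2-simplices (12): abe, abg, ace, acf, afg, bcd, bcf, bdg, bef, cde, deg, efg

so the chain groups are C_0 ≅ Z^7, C_1 ≅ Z^18, C_2 ≅ Z^12.

∂_1: C_1 → C_0 maps an edge to its endpoints' difference, ∂[p,q] = q − p. For instance
  ∂ce = e − c.
As a 7×18 matrix over Z this has rank 6, with invariant factors (1,1,1,1,1,1).

The boundary map ∂_2: C_2 → C_1 maps a triangle to the signed sum of its edges. For instance
  ∂bcf = cf − bf + bc,
  ∂deg = eg − dg + de.
As a 18×12 matrix over Z this has rank 12, with invariant factors (1,1,1,1,1,1,1,1,1,1,1,2).

Computing H_k = (kernel of ∂_k) / (image of ∂_{k+1}):

  H_0: rank C_0 − rank ∂_1 = 7 − 6 = 1, and the invariant factors of ∂_1 are all 1, so H_0 = Z.

H_0 = Z.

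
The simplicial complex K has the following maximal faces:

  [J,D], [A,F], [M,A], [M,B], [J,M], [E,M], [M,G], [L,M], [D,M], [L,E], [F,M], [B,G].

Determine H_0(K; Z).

H_0 = Z.

We work with the vertex ordering A < B < D < E < F < G < J < L < M. The simplices of K, each written with vertices in increasing order, are:

  0-simplices (9): A, B, D, E, F, G, J, L, M
  1-simplices (12): AF, AM, BG, BM, DJ, DM, EL, EM, FM, GM, JM, LM

so the chain groups are C_0 ≅ Z^9, C_1 ≅ Z^12.

Boundary ∂_1: C_1 → C_0 maps an edge to its endpoints' difference, ∂[p,q] = q − p.
The 9×12 boundary matrix has rank 8 and Smith normal form diag(1,1,1,1,1,1,1,1).

Now H_k = ker ∂_k / im ∂_{k+1}, so:

  H_0: rank C_0 − rank ∂_1 = 9 − 8 = 1, and the invariant factors of ∂_1 are all 1, so H_0 = Z.

(K is a triangulation of a wedge of 4 circles.)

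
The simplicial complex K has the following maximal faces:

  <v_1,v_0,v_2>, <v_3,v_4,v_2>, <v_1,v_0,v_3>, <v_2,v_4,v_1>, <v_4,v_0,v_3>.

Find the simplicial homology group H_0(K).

H_0 = Z.

K has 5 vertices, 10 edges, 5 triangles.
rank ∂_0 = 0, rank ∂_1 = 4 ⇒ b_0 = 5 − 0 − 4 = 1; all invariant factors of ∂_1 are 1 so no torsion. So H_0 = Z.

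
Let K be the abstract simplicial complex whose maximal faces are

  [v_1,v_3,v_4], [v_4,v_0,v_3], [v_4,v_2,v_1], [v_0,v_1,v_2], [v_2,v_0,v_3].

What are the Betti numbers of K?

b_0 = 1, b_1 = 1, b_2 = 0.

Order the vertices as v_0 < v_1 < v_2 < v_3 < v_4. Listing each simplex with vertices in this order, K has dimension 2 with simplices:

  0-simplices (5): [v_0], [v_1], [v_2], [v_3], [v_4]
  1-simplices (10): [v_0,v_1], [v_0,v_2], [v_0,v_3], [v_0,v_4], [v_1,v_2], [v_1,v_3], [v_1,v_4], [v_2,v_3], [v_2,v_4], [v_3,v_4]
  2-simplices (5): [v_0,v_1,v_2], [v_0,v_2,v_3], [v_0,v_3,v_4], [v_1,v_2,v_4], [v_1,v_3,v_4]

Hence C_0 ≅ Z^5, C_1 ≅ Z^10, C_2 ≅ Z^5.

∂_1: C_1 → C_0 is given by ∂[p,q] = [q] − [p]. For instance
  ∂[v_0,v_3] = [v_3] − [v_0].
As a 5×10 matrix over Z this has rank 4, with invariant factors (1,1,1,1).

∂_2: C_2 → C_1 acts by ∂[p,q,r] = [q,r] − [p,r] + [p,q]. For instance
  ∂[v_0,v_1,v_2] = [v_1,v_2] − [v_0,v_2] + [v_0,v_1],
  ∂[v_1,v_3,v_4] = [v_3,v_4] − [v_1,v_4] + [v_1,v_3].
This gives a 10×5 integer matrix of rank 5; reducing to Smith normal form yields diagonal entries (1,1,1,1,1).

Reading off H_k = ker ∂_k / im ∂_{k+1}:

  H_0: rank C_0 − rank ∂_1 = 5 − 4 = 1, and the invariant factors of ∂_1 are all 1, so H_0 ≅ Z.
  H_1: rank ker ∂_1 − rank ∂_2 = (10 − 4) − 5 = 1, and the invariant factors of ∂_2 are all 1, so H_1 ≅ Z.
  H_2: rank ker ∂_2 − rank ∂_3 = (5 − 5) − 0 = 0, and there is no ∂_3, so H_2 ≅ 0.

Hence the Betti numbers are b_0 = 1, b_1 = 1, b_2 = 0.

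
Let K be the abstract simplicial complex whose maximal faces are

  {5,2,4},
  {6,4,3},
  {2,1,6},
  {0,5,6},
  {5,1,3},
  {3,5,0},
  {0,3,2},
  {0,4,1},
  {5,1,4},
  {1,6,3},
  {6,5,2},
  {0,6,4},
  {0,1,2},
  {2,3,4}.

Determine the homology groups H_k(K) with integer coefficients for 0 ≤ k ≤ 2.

H_0 = Z,  H_1 = Z^2,  H_2 = Z.

Fix the vertex order 0 < 1 < 2 < 3 < 4 < 5 < 6 and write every simplex with vertices in increasing order. Then dim K = 2 and the simplices of K are:

  0-simplices (7): [0], [1], [2], [3], [4], [5], [6]
  1-simplices (21): [0,1], [0,2], [0,3], [0,4], [0,5], [0,6], [1,2], [1,3], [1,4], [1,5], [1,6], [2,3], [2,4], [2,5], [2,6], [3,4], [3,5], [3,6], [4,5], [4,6], [5,6]
  2-simplices (14): [0,1,2], [0,1,4], [0,2,3], [0,3,5], [0,4,6], [0,5,6], [1,2,6], [1,3,5], [1,3,6], [1,4,5], [2,3,4], [2,4,5], [2,5,6], [3,4,6]

Hence C_0 ≅ Z^7, C_1 ≅ Z^21, C_2 ≅ Z^14.

∂_1: C_1 → C_0 sends each edge [p,q] (with p < q) to q − p. For instance
  ∂[1,4] = [4] − [1].
As a 7×21 matrix over Z this has rank 6, with invariant factors (1,1,1,1,1,1).

∂_2: C_2 → C_1 acts by ∂[p,q,r] = [q,r] − [p,r] + [p,q]. For instance
  ∂[0,1,4] = [1,4] − [0,4] + [0,1],
  ∂[0,5,6] = [5,6] − [0,6] + [0,5].
As a 21×14 matrix over Z this has rank 13, with invariant factors (1,1,1,1,1,1,1,1,1,1,1,1,1).

Computing H_k = (kernel of ∂_k) / (image of ∂_{k+1}):

  H_0: rank C_0 − rank ∂_1 = 7 − 6 = 1, and the invariant factors of ∂_1 are all 1, so H_0 = Z.
  H_1: rank ker ∂_1 − rank ∂_2 = (21 − 6) − 13 = 2, and the invariant factors of ∂_2 are all 1, so H_1 = Z^2.
  H_2: rank ker ∂_2 − rank ∂_3 = (14 − 13) − 0 = 1, and there is no ∂_3, so H_2 = Z.

(K is a triangulation of the torus T^2.)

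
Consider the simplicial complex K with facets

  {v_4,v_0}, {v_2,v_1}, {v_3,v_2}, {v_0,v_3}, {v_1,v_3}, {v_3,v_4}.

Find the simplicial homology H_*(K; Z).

H_0 = Z,  H_1 = Z^2.

We work with the vertex ordering v_0 < v_1 < v_2 < v_3 < v_4. The simplices of K, each written with vertices in increasing order, are:

  0-simplices (5): [v_0], [v_1], [v_2], [v_3], [v_4]
  1-simplices (6): [v_0,v_3], [v_0,v_4], [v_1,v_2], [v_1,v_3], [v_2,v_3], [v_3,v_4]

so the chain groups are C_0 ≅ Z^5, C_1 ≅ Z^6.

Boundary ∂_1: C_1 → C_0 sends each edge [p,q] (with p < q) to q − p. For instance
  ∂[v_1,v_3] = [v_3] − [v_1].
The 5×6 boundary matrix has rank 4 and Smith normal form diag(1,1,1,1).

From H_k ≅ ker(∂_k) / im(∂_{k+1}) we obtain:

  H_0: rank C_0 − rank ∂_1 = 5 − 4 = 1, and the invariant factors of ∂_1 are all 1, so H_0 = Z.
  H_1: rank ker ∂_1 − rank ∂_2 = (6 − 4) − 0 = 2, and there is no ∂_2, so H_1 = Z^2.

As a check, the Euler characteristic is 5 − 6 = -1, which agrees with 1 − 2 = -1.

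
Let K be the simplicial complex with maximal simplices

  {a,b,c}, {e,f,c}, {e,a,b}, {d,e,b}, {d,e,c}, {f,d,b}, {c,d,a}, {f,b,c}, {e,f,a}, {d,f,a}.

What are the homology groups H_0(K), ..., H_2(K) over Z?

We work with the vertex ordering a < b < c < d < e < f. The simplices of K, each written with vertices in increasing order, are:

  0-simplices (6): a, b, c, d, e, f
  1-simplices (15): ab, ac, ad, ae, af, bc, bd, be, bf, cd, ce, cf, de, df, ef
  2-simplices (10): abc, abe, acd, adf, aef, bcf, bde, bdf, cde, cef

Hence C_0 ≅ Z^6, C_1 ≅ Z^15, C_2 ≅ Z^10.

∂_1: C_1 → C_0 maps an edge to its endpoints' difference, ∂[p,q] = q − p. For instance
  ∂ac = c − a.
This gives a 6×15 integer matrix of rank 5; reducing to Smith normal form yields diagonal entries (1,1,1,1,1).

Boundary ∂_2: C_2 → C_1 sends each 2-simplex [p,q,r] to [q,r] − [p,r] + [p,q]. For instance
  ∂abc = bc − ac + ab,
  ∂acd = cd − ad + ac.
The 15×10 boundary matrix has rank 10 and Smith normal form diag(1,1,1,1,1,1,1,1,1,2).

Now H_k = ker ∂_k / im ∂_{k+1}, so:

  H_0: rank C_0 − rank ∂_1 = 6 − 5 = 1, and the invariant factors of ∂_1 are all 1, so H_0 ≅ Z.
  H_1: rank ker ∂_1 − rank ∂_2 = (15 − 5) − 10 = 0, and ∂_2 has invariant factor 2 > 1, so H_1 ≅ Z/2.
  H_2: rank ker ∂_2 − rank ∂_3 = (10 − 10) − 0 = 0, and there is no ∂_3, so H_2 ≅ 0.

H_0 = Z,  H_1 = Z/2,  H_2 = 0.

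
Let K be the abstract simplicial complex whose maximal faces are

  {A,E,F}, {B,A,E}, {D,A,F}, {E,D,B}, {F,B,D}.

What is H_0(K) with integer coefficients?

H_0 ≅ Z.

We work with the vertex ordering A < B < D < E < F. The simplices of K, each written with vertices in increasing order, are:

  0-simplices (5): A, B, D, E, F
  1-simplices (10): AB, AD, AE, AF, BD, BE, BF, DE, DF, EF
  2-simplices (5): ABE, ADF, AEF, BDE, BDF

Hence C_0 ≅ Z^5, C_1 ≅ Z^10, C_2 ≅ Z^5.

∂_1: C_1 → C_0 sends each edge [p,q] (with p < q) to q − p. For instance
  ∂DF = F − D.
The resulting 5×10 matrix has rank 4, and its Smith normal form has invariant factors (1,1,1,1).

Boundary ∂_2: C_2 → C_1 maps a triangle to the signed sum of its edges. For instance
  ∂ADF = DF − AF + AD,
  ∂ABE = BE − AE + AB.
As a 10×5 matrix over Z this has rank 5, with invariant factors (1,1,1,1,1).

Now H_k = ker ∂_k / im ∂_{k+1}, so:

  H_0: rank C_0 − rank ∂_1 = 5 − 4 = 1, and the invariant factors of ∂_1 are all 1, so H_0 = Z.

(K is a triangulation of the Möbius band.)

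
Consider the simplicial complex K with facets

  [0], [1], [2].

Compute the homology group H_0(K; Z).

K has 3 vertices.
rank ∂_0 = 0, rank ∂_1 = 0 ⇒ b_0 = 3 − 0 − 0 = 3. So H_0 = Z^3.

H_0 ≅ Z^3.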